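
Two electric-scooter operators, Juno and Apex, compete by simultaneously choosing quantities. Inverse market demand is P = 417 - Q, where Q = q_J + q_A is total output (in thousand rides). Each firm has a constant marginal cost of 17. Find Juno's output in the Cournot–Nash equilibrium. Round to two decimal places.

133.33

Each firm earns π_i = (417 - Q)q_i - 17q_i.
Setting ∂π_i/∂q_i = 0 with rivals' quantities fixed: 400 - 2q_i - q_j = 0.
By symmetry each firm produces the same amount; substituting q_j = q_i yields q_i = 400/3.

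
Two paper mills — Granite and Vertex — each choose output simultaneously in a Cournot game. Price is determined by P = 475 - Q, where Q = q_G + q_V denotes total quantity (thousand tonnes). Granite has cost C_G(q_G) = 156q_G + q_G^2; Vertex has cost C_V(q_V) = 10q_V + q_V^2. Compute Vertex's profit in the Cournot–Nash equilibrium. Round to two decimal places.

Granite's profit: π_G = (475 - Q)q_G - (156q_G + q_G²). Setting ∂π_G/∂q_G = 0: 319 - 4q_G - (q_V) = 0.
Vertex's first-order condition: 465 - 4q_V - (q_G) = 0.
So q_G = (319 - q_V)/4 and q_V = (465 - q_G)/4.
Substituting one into the other gives q_G = 811/15 and q_V = 1541/15.
Price P = 475 - 784/5 = 1591/5.
Vertex's profit: (1591/5)·(1541/15) - 10·(1541/15) - (1541/15)² = 21108.2756.

21108.28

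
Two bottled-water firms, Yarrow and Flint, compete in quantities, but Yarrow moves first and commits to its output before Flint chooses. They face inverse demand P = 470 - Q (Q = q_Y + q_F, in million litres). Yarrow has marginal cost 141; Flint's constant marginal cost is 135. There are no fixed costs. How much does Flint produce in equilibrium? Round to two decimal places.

86.75

Solve by backward induction. Given q_Y, the follower Flint maximises π_F = (470 - q_Y - q_F)q_F - 135q_F.
∂π_F/∂q_F = 335 - q_Y - 2q_F = 0 gives the reaction function q_F = (335 - q_Y)/2.
Yarrow substitutes q_F(q_Y) into its own profit: π_Y = q_Y(470 - q_Y - (335 - q_Y)/2) - 141q_Y = (605/2 - (1/2)q_Y)q_Y - 141q_Y.
Maximising: ∂π_Y/∂q_Y = 323/2 - q_Y = 0, giving q_Y = 323/2.
Then q_F = (335 - 323/2)/2 = 347/4.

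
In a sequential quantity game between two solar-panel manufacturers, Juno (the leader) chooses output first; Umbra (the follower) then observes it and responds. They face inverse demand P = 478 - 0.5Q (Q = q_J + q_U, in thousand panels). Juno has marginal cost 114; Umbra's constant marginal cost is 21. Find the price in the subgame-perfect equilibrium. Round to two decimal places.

181.75

Solve by backward induction. Given q_J, the follower Umbra maximises π_U = (478 - (1/2)q_J - (1/2)q_U)q_U - 21q_U.
∂π_U/∂q_U = 457 - (1/2)q_J - q_U = 0 gives the reaction function q_U = (457 - (1/2)q_J).
The leader anticipates this reaction. Substituting into P = 478 - 0.5Q gives P = 499/2 - (1/4)q_J, so π_J = (499/2 - (1/4)q_J)q_J - 114q_J.
Leader FOC: 271/2 - (1/2)q_J = 0, so q_J = 271.
Then q_U = (457 - (1/2)·271) = 643/2.
Total output Q = 1185/2, so price P = 478 - (1/2)·(1185/2) = 727/4.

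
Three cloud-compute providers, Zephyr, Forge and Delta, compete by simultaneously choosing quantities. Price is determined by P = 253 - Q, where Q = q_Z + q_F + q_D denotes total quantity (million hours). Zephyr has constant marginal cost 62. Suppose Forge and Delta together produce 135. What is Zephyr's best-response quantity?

28

With rivals' combined output fixed at 135, Zephyr's profit is π_Z = (253 - 135 - q_Z)q_Z - (62q_Z) = (118 - q_Z)q_Z - (62q_Z).
∂π_Z/∂q_Z = 56 - 2q_Z = 0, so q_Z = 28.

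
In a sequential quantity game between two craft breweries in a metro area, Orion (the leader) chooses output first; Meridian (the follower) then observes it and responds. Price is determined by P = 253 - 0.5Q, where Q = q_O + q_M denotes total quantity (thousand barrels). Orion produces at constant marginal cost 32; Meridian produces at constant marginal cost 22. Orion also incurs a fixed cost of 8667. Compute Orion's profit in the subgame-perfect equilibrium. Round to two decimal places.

The follower Meridian best-responds to any q_O: π_M = (253 - 0.5Q)q_M - 22q_M.
Setting the follower's marginal profit to zero, 231 - (1/2)q_O - q_M = 0, i.e. q_M = (231 - (1/2)q_O).
Orion substitutes q_M(q_O) into its own profit: π_O = q_O(253 - (1/2)q_O - (231 - (1/2)q_O)/2) - 32q_O = (275/2 - (1/4)q_O)q_O - 32q_O.
Leader FOC: 211/2 - (1/2)q_O = 0, so q_O = 211.
Then q_M = (231 - (1/2)·211) = 251/2.
Price P = 253 - (1/2)·(673/2) = 339/4.
Orion's profit: (339/4 - 32)·211 - 8667 = 2463.2500.

2463.25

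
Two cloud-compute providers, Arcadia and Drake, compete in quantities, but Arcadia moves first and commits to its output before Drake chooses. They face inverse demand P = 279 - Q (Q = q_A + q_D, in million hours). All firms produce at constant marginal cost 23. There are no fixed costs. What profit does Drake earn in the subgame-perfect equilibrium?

Solve by backward induction. Given q_A, the follower Drake maximises π_D = (279 - q_A - q_D)q_D - 23q_D.
∂π_D/∂q_D = 256 - q_A - 2q_D = 0 gives the reaction function q_D = (256 - q_A)/2.
Arcadia substitutes q_D(q_A) into its own profit: π_A = q_A(279 - q_A - (256 - q_A)/2) - 23q_A = (151 - (1/2)q_A)q_A - 23q_A.
Leader FOC: 128 - q_A = 0, so q_A = 128.
Then q_D = (256 - 128)/2 = 64.
Price P = 279 - 192 = 87.
Drake's profit: (87 - 23)·64 = 4096.

4096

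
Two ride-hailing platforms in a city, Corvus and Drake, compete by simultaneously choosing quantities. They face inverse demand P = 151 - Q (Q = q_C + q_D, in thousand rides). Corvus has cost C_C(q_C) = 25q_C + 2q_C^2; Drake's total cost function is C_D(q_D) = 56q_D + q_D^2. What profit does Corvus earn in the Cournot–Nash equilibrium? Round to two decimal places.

948.66

Corvus's profit: π_C = (151 - Q)q_C - (25q_C + 2q_C²). Setting ∂π_C/∂q_C = 0: 126 - 6q_C - (q_D) = 0.
Drake's first-order condition: 95 - 4q_D - (q_C) = 0.
So q_C = (126 - q_D)/6 and q_D = (95 - q_C)/4.
Substituting one into the other gives q_C = 409/23 and q_D = 444/23.
Price P = 151 - 853/23 = 113.9130.
Corvus's profit: 113.9130·(409/23) - 25·(409/23) - 2(409/23)² = 948.6635.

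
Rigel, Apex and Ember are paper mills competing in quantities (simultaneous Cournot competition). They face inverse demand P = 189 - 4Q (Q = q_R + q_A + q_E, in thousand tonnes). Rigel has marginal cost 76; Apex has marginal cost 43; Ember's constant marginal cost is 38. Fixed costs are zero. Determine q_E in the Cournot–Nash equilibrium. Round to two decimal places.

Rigel's profit: π_R = (189 - 4Q)q_R - (76q_R). Setting ∂π_R/∂q_R = 0: 113 - 8q_R - 4(q_A + q_E) = 0.
Apex's first-order condition: 146 - 8q_A - 4(q_R + q_E) = 0.
Ember's profit: π_E = (189 - 4Q)q_E - (38q_E). Setting ∂π_E/∂q_E = 0: 151 - 8q_E - 4(q_R + q_A) = 0.
Summing all 3 equations gives 410 − 16Q = 0, hence Q = 205/8.
Back-substituting: q_R = (113 − 205/2)/4 = 21/8, q_A = (146 − 205/2)/4 = 87/8, q_E = (151 − 205/2)/4 = 97/8.

12.13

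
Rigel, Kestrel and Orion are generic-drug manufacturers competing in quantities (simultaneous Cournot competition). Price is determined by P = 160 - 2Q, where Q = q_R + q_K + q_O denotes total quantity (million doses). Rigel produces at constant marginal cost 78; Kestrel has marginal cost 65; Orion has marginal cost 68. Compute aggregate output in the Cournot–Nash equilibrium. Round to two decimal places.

Rigel's profit: π_R = (160 - 2Q)q_R - (78q_R). Setting ∂π_R/∂q_R = 0: 82 - 4q_R - 2(q_K + q_O) = 0.
Kestrel's first-order condition: 95 - 4q_K - 2(q_R + q_O) = 0.
Orion's first-order condition: 92 - 4q_O - 2(q_R + q_K) = 0.
Adding the 3 conditions: 269 − 4Q − 4Q = 0, i.e. Q = 269/8.
Back-substituting: q_R = (82 − 269/4)/2 = 59/8, q_K = (95 − 269/4)/2 = 111/8, q_O = (92 − 269/4)/2 = 99/8.
Total output Q = 59/8 + 111/8 + 99/8 = 269/8.

33.63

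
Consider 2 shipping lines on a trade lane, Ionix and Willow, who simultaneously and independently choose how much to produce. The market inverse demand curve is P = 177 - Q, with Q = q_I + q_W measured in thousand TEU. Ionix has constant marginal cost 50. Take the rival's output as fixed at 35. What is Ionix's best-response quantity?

With the rival's output fixed at 35, Ionix's profit is π_I = (177 - 35 - q_I)q_I - (50q_I) = (142 - q_I)q_I - (50q_I).
∂π_I/∂q_I = 92 - 2q_I = 0, so q_I = 46.

46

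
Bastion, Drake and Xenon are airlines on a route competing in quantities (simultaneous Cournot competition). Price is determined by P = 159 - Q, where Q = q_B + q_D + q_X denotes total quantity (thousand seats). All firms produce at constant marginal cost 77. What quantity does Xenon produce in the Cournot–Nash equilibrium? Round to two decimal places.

Each firm earns π_i = (159 - Q)q_i - 77q_i.
First-order condition (treating rivals' output as given): 82 - 2q_i - Σ_{j≠i} q_j = 0.
With identical firms every q_j equals q_i, so Σ_{j≠i} q_j = 2q_i and 82 = 4q_i, giving q_i = 41/2.

20.50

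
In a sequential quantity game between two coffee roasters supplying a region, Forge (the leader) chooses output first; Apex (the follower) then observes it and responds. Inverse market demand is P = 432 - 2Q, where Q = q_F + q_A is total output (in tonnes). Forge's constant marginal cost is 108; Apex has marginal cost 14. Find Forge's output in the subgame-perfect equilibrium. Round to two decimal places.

Solve by backward induction. Given q_F, the follower Apex maximises π_A = (432 - 2q_F - 2q_A)q_A - 14q_A.
Setting the follower's marginal profit to zero, 418 - 2q_F - 4q_A = 0, i.e. q_A = (418 - 2q_F)/4.
Forge substitutes q_A(q_F) into its own profit: π_F = q_F(432 - 2q_F - (418 - 2q_F)/2) - 108q_F = (223 - q_F)q_F - 108q_F.
The leader's first-order condition 115 - 2q_F = 0 yields q_F = 115/2.
Then q_A = (418 - 2·(115/2))/4 = 303/4.

57.50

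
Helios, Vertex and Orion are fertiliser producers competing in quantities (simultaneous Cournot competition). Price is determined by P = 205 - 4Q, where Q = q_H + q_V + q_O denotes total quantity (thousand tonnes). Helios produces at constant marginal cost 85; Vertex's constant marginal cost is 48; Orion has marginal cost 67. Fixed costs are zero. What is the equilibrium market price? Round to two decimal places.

Helios's profit: π_H = (205 - 4Q)q_H - (85q_H). Setting ∂π_H/∂q_H = 0: 120 - 8q_H - 4(q_V + q_O) = 0.
Vertex's profit: π_V = (205 - 4Q)q_V - (48q_V). Setting ∂π_V/∂q_V = 0: 157 - 8q_V - 4(q_H + q_O) = 0.
Orion's first-order condition: 138 - 8q_O - 4(q_H + q_V) = 0.
Summing all 3 equations gives 415 − 16Q = 0, hence Q = 415/16.
Back-substituting: q_H = (120 − 415/4)/4 = 65/16, q_V = (157 − 415/4)/4 = 213/16, q_O = (138 − 415/4)/4 = 137/16.
Total output Q = 415/16, so price P = 205 - 4·(415/16) = 405/4.

101.25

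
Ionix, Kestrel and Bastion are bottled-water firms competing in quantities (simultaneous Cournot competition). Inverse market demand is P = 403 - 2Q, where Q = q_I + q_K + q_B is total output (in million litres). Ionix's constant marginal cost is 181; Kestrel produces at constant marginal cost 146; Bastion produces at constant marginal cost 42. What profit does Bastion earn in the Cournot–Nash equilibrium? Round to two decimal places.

11400.50

Ionix's profit: π_I = (403 - 2Q)q_I - (181q_I). Setting ∂π_I/∂q_I = 0: 222 - 4q_I - 2(q_K + q_B) = 0.
Kestrel's profit: π_K = (403 - 2Q)q_K - (146q_K). Setting ∂π_K/∂q_K = 0: 257 - 4q_K - 2(q_I + q_B) = 0.
Bastion's first-order condition: 361 - 4q_B - 2(q_I + q_K) = 0.
Adding the 3 conditions: 840 − 4Q − 4Q = 0, i.e. Q = 105.
Back-substituting: q_I = (222 − 210)/2 = 6, q_K = (257 − 210)/2 = 47/2, q_B = (361 − 210)/2 = 151/2.
Price P = 403 - 2·105 = 193.
Bastion's profit: (193 - 42)·(151/2) = 11400.5000.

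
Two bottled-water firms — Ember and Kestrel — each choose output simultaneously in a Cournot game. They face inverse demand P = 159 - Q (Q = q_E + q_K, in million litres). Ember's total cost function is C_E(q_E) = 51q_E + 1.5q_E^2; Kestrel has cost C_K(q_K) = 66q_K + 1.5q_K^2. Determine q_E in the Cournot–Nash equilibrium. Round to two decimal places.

Ember's profit: π_E = (159 - Q)q_E - (51q_E + (3/2)q_E²). Setting ∂π_E/∂q_E = 0: 108 - 5q_E - (q_K) = 0.
Kestrel's first-order condition: 93 - 5q_K - (q_E) = 0.
Best responses: q_E = (108 - q_K)/5, q_K = (93 - q_E)/5.
Solving the pair: q_E = 149/8, q_K = 119/8.

18.63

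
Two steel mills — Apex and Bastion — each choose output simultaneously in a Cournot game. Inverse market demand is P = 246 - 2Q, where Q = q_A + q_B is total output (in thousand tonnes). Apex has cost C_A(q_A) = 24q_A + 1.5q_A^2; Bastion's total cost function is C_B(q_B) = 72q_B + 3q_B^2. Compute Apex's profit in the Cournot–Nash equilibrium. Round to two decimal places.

2815.74

Apex's profit: π_A = (246 - 2Q)q_A - (24q_A + (3/2)q_A²). Setting ∂π_A/∂q_A = 0: 222 - 7q_A - 2(q_B) = 0.
Bastion's first-order condition: 174 - 10q_B - 2(q_A) = 0.
Best responses: q_A = (222 - 2q_B)/7, q_B = (174 - 2q_A)/10.
Solving the pair: q_A = 312/11, q_B = 129/11.
Price P = 246 - 2·(441/11) = 1824/11.
Apex's profit: (1824/11)·(312/11) - 24·(312/11) - (3/2)(312/11)² = 2815.7355.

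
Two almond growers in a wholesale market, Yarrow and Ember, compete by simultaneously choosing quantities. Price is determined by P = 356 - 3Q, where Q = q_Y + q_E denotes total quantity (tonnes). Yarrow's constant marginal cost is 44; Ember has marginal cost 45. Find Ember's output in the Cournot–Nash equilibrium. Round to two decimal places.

Yarrow's profit: π_Y = (356 - 3Q)q_Y - (44q_Y). Setting ∂π_Y/∂q_Y = 0: 312 - 6q_Y - 3(q_E) = 0.
Ember's first-order condition: 311 - 6q_E - 3(q_Y) = 0.
Best responses: q_Y = (312 - 3q_E)/6, q_E = (311 - 3q_Y)/6.
Solving the pair: q_Y = 313/9, q_E = 310/9.

34.44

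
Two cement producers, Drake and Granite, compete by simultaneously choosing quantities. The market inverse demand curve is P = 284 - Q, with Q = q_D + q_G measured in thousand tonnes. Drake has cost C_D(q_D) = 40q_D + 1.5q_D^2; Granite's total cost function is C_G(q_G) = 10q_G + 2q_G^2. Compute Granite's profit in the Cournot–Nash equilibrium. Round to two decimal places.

4522.74

Drake's profit: π_D = (284 - Q)q_D - (40q_D + (3/2)q_D²). Setting ∂π_D/∂q_D = 0: 244 - 5q_D - (q_G) = 0.
Granite's first-order condition: 274 - 6q_G - (q_D) = 0.
So q_D = (244 - q_G)/5 and q_G = (274 - q_D)/6.
Solving the pair: q_D = 1190/29, q_G = 1126/29.
Price P = 284 - 79.8621 = 204.1379.
Granite's profit: 204.1379·(1126/29) - 10·(1126/29) - 2(1126/29)² = 4522.7444.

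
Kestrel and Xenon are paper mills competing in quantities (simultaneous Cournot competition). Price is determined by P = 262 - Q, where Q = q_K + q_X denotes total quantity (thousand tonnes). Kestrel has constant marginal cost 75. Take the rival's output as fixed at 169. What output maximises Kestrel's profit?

9

With the rival's output fixed at 169, Kestrel's profit is π_K = (262 - 169 - q_K)q_K - (75q_K) = (93 - q_K)q_K - (75q_K).
∂π_K/∂q_K = 18 - 2q_K = 0, so q_K = 9.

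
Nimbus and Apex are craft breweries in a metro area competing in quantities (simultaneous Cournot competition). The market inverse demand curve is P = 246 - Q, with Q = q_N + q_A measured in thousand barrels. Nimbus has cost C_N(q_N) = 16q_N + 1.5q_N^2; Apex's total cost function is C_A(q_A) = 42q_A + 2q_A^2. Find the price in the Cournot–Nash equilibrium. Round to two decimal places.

178.21

Nimbus's profit: π_N = (246 - Q)q_N - (16q_N + (3/2)q_N²). Setting ∂π_N/∂q_N = 0: 230 - 5q_N - (q_A) = 0.
Apex's profit: π_A = (246 - Q)q_A - (42q_A + 2q_A²). Setting ∂π_A/∂q_A = 0: 204 - 6q_A - (q_N) = 0.
Best responses: q_N = (230 - q_A)/5, q_A = (204 - q_N)/6.
Solving the pair: q_N = 1176/29, q_A = 790/29.
Total output Q = 1966/29, so price P = 246 - 1966/29 = 178.2069.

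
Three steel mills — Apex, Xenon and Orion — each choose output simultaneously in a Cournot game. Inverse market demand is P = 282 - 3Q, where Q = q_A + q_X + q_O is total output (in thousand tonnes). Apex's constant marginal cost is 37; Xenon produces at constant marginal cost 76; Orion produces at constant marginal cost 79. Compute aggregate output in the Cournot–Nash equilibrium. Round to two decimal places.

54.50

Apex's profit: π_A = (282 - 3Q)q_A - (37q_A). Setting ∂π_A/∂q_A = 0: 245 - 6q_A - 3(q_X + q_O) = 0.
Xenon's first-order condition: 206 - 6q_X - 3(q_A + q_O) = 0.
Orion's first-order condition: 203 - 6q_O - 3(q_A + q_X) = 0.
Adding the 3 first-order conditions: 654 − 12Q = 0, so Q = 109/2.
Back-substituting: q_A = (245 − 327/2)/3 = 163/6, q_X = (206 − 327/2)/3 = 85/6, q_O = (203 − 327/2)/3 = 79/6.
Total output Q = 163/6 + 85/6 + 79/6 = 109/2.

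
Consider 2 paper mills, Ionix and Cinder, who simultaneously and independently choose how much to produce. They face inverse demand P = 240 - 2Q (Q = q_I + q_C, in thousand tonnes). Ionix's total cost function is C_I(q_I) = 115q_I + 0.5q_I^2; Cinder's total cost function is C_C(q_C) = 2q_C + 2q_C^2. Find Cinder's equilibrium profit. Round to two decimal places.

Ionix's profit: π_I = (240 - 2Q)q_I - (115q_I + (1/2)q_I²). Setting ∂π_I/∂q_I = 0: 125 - 5q_I - 2(q_C) = 0.
Cinder's first-order condition: 238 - 8q_C - 2(q_I) = 0.
Best responses: q_I = (125 - 2q_C)/5, q_C = (238 - 2q_I)/8.
Substituting one into the other gives q_I = 131/9 and q_C = 235/9.
Price P = 240 - 2·(122/3) = 476/3.
Cinder's profit: (476/3)·(235/9) - 2·(235/9) - 2(235/9)² = 2727.1605.

2727.16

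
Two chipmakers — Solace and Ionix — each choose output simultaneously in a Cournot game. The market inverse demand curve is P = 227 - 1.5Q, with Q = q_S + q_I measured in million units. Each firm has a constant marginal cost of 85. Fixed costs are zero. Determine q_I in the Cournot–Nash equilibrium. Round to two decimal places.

A representative firm's profit is π_i = q_i(227 - 1.5Q) - 85q_i.
First-order condition (treating rivals' output as given): 142 - 3q_i - (3/2)q_j = 0.
With identical firms every q_j equals q_i, so q_j = q_i and 142 = (9/2)q_i, giving q_i = 284/9.

31.56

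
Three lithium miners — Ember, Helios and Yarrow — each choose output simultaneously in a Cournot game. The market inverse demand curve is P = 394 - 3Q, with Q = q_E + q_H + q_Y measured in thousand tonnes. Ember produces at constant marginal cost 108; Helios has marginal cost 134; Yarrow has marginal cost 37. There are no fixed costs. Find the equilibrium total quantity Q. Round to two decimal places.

75.25

Ember's profit: π_E = (394 - 3Q)q_E - (108q_E). Setting ∂π_E/∂q_E = 0: 286 - 6q_E - 3(q_H + q_Y) = 0.
Helios's profit: π_H = (394 - 3Q)q_H - (134q_H). Setting ∂π_H/∂q_H = 0: 260 - 6q_H - 3(q_E + q_Y) = 0.
Yarrow's first-order condition: 357 - 6q_Y - 3(q_E + q_H) = 0.
Adding the 3 first-order conditions: 903 − 12Q = 0, so Q = 301/4.
Back-substituting: q_E = (286 − 903/4)/3 = 241/12, q_H = (260 − 903/4)/3 = 137/12, q_Y = (357 − 903/4)/3 = 175/4.
Total output Q = 241/12 + 137/12 + 175/4 = 301/4.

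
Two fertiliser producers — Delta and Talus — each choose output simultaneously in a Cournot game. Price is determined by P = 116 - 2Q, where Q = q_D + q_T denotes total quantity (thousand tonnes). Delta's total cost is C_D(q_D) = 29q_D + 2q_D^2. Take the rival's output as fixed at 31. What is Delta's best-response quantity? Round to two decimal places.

3.13

With the rival's output fixed at 31, Delta's profit is π_D = (116 - 2·31 - 2q_D)q_D - (29q_D + 2q_D²) = (54 - 2q_D)q_D - (29q_D + 2q_D²).
∂π_D/∂q_D = 25 - 8q_D = 0, so q_D = 25/8.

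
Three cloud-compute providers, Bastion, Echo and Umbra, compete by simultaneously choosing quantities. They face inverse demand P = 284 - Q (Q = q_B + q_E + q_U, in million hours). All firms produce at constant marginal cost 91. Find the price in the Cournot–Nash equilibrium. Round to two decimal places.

139.25

A representative firm's profit is π_i = q_i(284 - Q) - 91q_i.
Setting ∂π_i/∂q_i = 0 with rivals' quantities fixed: 193 - 2q_i - Σ_{j≠i} q_j = 0.
By symmetry each firm produces the same amount; substituting Σ_{j≠i} q_j = 2q_i yields q_i = 193/4.
Total output Q = 579/4, so price P = 284 - 579/4 = 557/4.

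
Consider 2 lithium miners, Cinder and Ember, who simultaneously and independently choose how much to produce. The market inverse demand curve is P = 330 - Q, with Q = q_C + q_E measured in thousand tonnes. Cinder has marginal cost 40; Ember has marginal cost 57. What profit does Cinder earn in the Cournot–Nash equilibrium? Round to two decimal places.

Cinder's profit: π_C = (330 - Q)q_C - (40q_C). Setting ∂π_C/∂q_C = 0: 290 - 2q_C - (q_E) = 0.
Ember's first-order condition: 273 - 2q_E - (q_C) = 0.
Best responses: q_C = (290 - q_E)/2, q_E = (273 - q_C)/2.
Substituting one into the other gives q_C = 307/3 and q_E = 256/3.
Price P = 330 - 563/3 = 427/3.
Cinder's profit: (427/3 - 40)·(307/3) = 10472.1111.

10472.11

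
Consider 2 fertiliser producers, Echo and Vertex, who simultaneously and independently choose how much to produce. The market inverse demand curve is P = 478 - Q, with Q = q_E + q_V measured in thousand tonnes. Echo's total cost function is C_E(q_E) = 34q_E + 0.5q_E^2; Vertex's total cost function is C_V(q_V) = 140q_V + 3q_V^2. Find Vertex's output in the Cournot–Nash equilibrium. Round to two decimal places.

Echo's profit: π_E = (478 - Q)q_E - (34q_E + (1/2)q_E²). Setting ∂π_E/∂q_E = 0: 444 - 3q_E - (q_V) = 0.
Vertex's first-order condition: 338 - 8q_V - (q_E) = 0.
Best responses: q_E = (444 - q_V)/3, q_V = (338 - q_E)/8.
Solving the pair: q_E = 139.7391, q_V = 570/23.

24.78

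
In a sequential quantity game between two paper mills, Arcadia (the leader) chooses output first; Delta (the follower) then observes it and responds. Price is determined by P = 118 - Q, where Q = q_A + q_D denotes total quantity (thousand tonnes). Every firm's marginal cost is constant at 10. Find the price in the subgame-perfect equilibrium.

Solve by backward induction. Given q_A, the follower Delta maximises π_D = (118 - q_A - q_D)q_D - 10q_D.
Setting the follower's marginal profit to zero, 108 - q_A - 2q_D = 0, i.e. q_D = (108 - q_A)/2.
Arcadia substitutes q_D(q_A) into its own profit: π_A = q_A(118 - q_A - (108 - q_A)/2) - 10q_A = (64 - (1/2)q_A)q_A - 10q_A.
Maximising: ∂π_A/∂q_A = 54 - q_A = 0, giving q_A = 54.
Then q_D = (108 - 54)/2 = 27.
Total output Q = 81, so price P = 118 - 81 = 37.

37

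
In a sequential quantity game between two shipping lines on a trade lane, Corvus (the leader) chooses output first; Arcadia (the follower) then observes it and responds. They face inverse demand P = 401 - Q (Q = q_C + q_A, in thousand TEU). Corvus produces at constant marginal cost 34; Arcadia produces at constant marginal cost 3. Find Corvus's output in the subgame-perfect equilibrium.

168

The follower Arcadia best-responds to any q_C: π_A = (401 - Q)q_A - 3q_A.
Setting the follower's marginal profit to zero, 398 - q_C - 2q_A = 0, i.e. q_A = (398 - q_C)/2.
Corvus substitutes q_A(q_C) into its own profit: π_C = q_C(401 - q_C - (398 - q_C)/2) - 34q_C = (202 - (1/2)q_C)q_C - 34q_C.
The leader's first-order condition 168 - q_C = 0 yields q_C = 168.
Then q_A = (398 - 168)/2 = 115.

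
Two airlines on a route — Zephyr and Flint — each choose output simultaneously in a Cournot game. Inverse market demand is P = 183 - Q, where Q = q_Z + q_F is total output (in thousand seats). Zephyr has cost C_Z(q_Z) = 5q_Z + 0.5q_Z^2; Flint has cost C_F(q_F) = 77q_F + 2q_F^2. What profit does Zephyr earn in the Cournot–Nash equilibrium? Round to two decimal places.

4803.34

Zephyr's profit: π_Z = (183 - Q)q_Z - (5q_Z + (1/2)q_Z²). Setting ∂π_Z/∂q_Z = 0: 178 - 3q_Z - (q_F) = 0.
Flint's profit: π_F = (183 - Q)q_F - (77q_F + 2q_F²). Setting ∂π_F/∂q_F = 0: 106 - 6q_F - (q_Z) = 0.
Best responses: q_Z = (178 - q_F)/3, q_F = (106 - q_Z)/6.
Substituting one into the other gives q_Z = 962/17 and q_F = 140/17.
Price P = 183 - 1102/17 = 118.1765.
Zephyr's profit: 118.1765·(962/17) - 5·(962/17) - (1/2)(962/17)² = 4803.3426.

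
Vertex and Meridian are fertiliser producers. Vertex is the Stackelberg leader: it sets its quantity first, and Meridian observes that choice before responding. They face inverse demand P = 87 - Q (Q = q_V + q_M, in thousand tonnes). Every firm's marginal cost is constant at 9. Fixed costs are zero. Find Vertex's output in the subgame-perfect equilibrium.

The follower Meridian best-responds to any q_V: π_M = (87 - Q)q_M - 9q_M.
Follower FOC: 78 - q_V - 2q_M = 0, so q_M(q_V) = (78 - q_V)/2.
The leader anticipates this reaction. Substituting into P = 87 - Q gives P = 48 - (1/2)q_V, so π_V = (48 - (1/2)q_V)q_V - 9q_V.
Leader FOC: 39 - q_V = 0, so q_V = 39.
Then q_M = (78 - 39)/2 = 39/2.

39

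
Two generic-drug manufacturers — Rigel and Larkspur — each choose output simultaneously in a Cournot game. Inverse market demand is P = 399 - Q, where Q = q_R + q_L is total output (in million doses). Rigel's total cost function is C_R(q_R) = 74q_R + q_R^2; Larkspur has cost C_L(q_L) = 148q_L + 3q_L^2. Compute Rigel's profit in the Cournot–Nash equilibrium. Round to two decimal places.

Rigel's profit: π_R = (399 - Q)q_R - (74q_R + q_R²). Setting ∂π_R/∂q_R = 0: 325 - 4q_R - (q_L) = 0.
Larkspur's profit: π_L = (399 - Q)q_L - (148q_L + 3q_L²). Setting ∂π_L/∂q_L = 0: 251 - 8q_L - (q_R) = 0.
Best responses: q_R = (325 - q_L)/4, q_L = (251 - q_R)/8.
Solving the pair: q_R = 75.7742, q_L = 679/31.
Price P = 399 - 97.6774 = 301.3226.
Rigel's profit: 301.3226·75.7742 - 74·75.7742 - 75.7742² = 11483.4568.

11483.46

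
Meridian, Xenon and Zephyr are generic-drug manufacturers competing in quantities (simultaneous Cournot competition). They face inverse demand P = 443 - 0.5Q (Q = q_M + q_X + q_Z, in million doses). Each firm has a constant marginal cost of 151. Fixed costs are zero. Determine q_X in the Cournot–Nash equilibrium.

Each firm earns π_i = (443 - 0.5Q)q_i - 151q_i.
First-order condition (treating rivals' output as given): 292 - q_i - (1/2)·Σ_{j≠i} q_j = 0.
With identical firms every q_j equals q_i, so Σ_{j≠i} q_j = 2q_i and 292 = 2q_i, giving q_i = 146.

146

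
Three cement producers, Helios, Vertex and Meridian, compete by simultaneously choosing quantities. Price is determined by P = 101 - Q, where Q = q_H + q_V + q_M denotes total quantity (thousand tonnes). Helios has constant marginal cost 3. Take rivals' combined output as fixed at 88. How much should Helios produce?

With rivals' combined output fixed at 88, Helios's profit is π_H = (101 - 88 - q_H)q_H - (3q_H) = (13 - q_H)q_H - (3q_H).
∂π_H/∂q_H = 10 - 2q_H = 0, so q_H = 5.

5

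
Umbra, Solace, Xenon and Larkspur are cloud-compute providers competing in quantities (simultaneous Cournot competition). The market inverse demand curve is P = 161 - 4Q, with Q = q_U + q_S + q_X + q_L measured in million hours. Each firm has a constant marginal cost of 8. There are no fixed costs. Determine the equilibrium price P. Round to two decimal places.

Each firm earns π_i = (161 - 4Q)q_i - 8q_i.
Setting ∂π_i/∂q_i = 0 with rivals' quantities fixed: 153 - 8q_i - 4·Σ_{j≠i} q_j = 0.
With identical firms every q_j equals q_i, so Σ_{j≠i} q_j = 3q_i and 153 = 20q_i, giving q_i = 153/20.
Total output Q = 153/5, so price P = 161 - 4·(153/5) = 193/5.

38.60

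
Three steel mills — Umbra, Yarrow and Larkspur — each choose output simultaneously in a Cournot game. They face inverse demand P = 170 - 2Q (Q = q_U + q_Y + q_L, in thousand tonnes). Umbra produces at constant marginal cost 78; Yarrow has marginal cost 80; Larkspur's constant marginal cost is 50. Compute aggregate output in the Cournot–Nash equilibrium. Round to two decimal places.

Umbra's profit: π_U = (170 - 2Q)q_U - (78q_U). Setting ∂π_U/∂q_U = 0: 92 - 4q_U - 2(q_Y + q_L) = 0.
Yarrow's first-order condition: 90 - 4q_Y - 2(q_U + q_L) = 0.
Larkspur's first-order condition: 120 - 4q_L - 2(q_U + q_Y) = 0.
Summing all 3 equations gives 302 − 8Q = 0, hence Q = 151/4.
Back-substituting: q_U = (92 − 151/2)/2 = 33/4, q_Y = (90 − 151/2)/2 = 29/4, q_L = (120 − 151/2)/2 = 89/4.
Total output Q = 33/4 + 29/4 + 89/4 = 151/4.

37.75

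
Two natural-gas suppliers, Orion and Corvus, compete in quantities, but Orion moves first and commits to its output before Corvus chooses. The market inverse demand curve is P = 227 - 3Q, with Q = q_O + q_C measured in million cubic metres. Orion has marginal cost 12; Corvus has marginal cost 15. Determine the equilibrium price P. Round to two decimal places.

Solve by backward induction. Given q_O, the follower Corvus maximises π_C = (227 - 3q_O - 3q_C)q_C - 15q_C.
Follower FOC: 212 - 3q_O - 6q_C = 0, so q_C(q_O) = (212 - 3q_O)/6.
Orion substitutes q_C(q_O) into its own profit: π_O = q_O(227 - 3q_O - (212 - 3q_O)/2) - 12q_O = (121 - (3/2)q_O)q_O - 12q_O.
Maximising: ∂π_O/∂q_O = 109 - 3q_O = 0, giving q_O = 109/3.
Then q_C = (212 - 3·(109/3))/6 = 103/6.
Total output Q = 107/2, so price P = 227 - 3·(107/2) = 133/2.

66.50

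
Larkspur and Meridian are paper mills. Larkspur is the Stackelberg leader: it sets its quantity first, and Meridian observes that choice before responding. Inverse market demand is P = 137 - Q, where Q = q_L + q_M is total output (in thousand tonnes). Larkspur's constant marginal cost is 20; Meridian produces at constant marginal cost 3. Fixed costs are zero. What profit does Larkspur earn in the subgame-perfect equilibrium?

Solve by backward induction. Given q_L, the follower Meridian maximises π_M = (137 - q_L - q_M)q_M - 3q_M.
Setting the follower's marginal profit to zero, 134 - q_L - 2q_M = 0, i.e. q_M = (134 - q_L)/2.
The leader anticipates this reaction. Substituting into P = 137 - Q gives P = 70 - (1/2)q_L, so π_L = (70 - (1/2)q_L)q_L - 20q_L.
Maximising: ∂π_L/∂q_L = 50 - q_L = 0, giving q_L = 50.
Then q_M = (134 - 50)/2 = 42.
Price P = 137 - 92 = 45.
Larkspur's profit: (45 - 20)·50 = 1250.

1250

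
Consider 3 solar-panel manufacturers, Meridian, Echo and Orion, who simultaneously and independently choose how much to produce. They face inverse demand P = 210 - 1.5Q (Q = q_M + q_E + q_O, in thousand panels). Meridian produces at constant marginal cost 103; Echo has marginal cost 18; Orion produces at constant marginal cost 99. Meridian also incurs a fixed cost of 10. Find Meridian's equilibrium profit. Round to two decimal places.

Meridian's profit: π_M = (210 - 1.5Q)q_M - (103q_M). Setting ∂π_M/∂q_M = 0: 107 - 3q_M - (3/2)(q_E + q_O) = 0.
Echo's profit: π_E = (210 - 1.5Q)q_E - (18q_E). Setting ∂π_E/∂q_E = 0: 192 - 3q_E - (3/2)(q_M + q_O) = 0.
Orion's first-order condition: 111 - 3q_O - (3/2)(q_M + q_E) = 0.
Summing all 3 equations gives 410 − 6Q = 0, hence Q = 205/3.
Back-substituting: q_M = (107 − 205/2)/(3/2) = 3, q_E = (192 − 205/2)/(3/2) = 179/3, q_O = (111 − 205/2)/(3/2) = 17/3.
Price P = 210 - (3/2)·(205/3) = 215/2.
Meridian's profit: (215/2 - 103)·3 - 10 = 7/2.

3.50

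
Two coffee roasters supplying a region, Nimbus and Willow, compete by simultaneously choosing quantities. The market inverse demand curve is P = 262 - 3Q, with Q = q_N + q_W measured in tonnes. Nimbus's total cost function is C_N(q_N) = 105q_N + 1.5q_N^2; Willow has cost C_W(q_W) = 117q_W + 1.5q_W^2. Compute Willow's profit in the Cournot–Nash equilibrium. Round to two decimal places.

Nimbus's profit: π_N = (262 - 3Q)q_N - (105q_N + (3/2)q_N²). Setting ∂π_N/∂q_N = 0: 157 - 9q_N - 3(q_W) = 0.
Willow's first-order condition: 145 - 9q_W - 3(q_N) = 0.
Best responses: q_N = (157 - 3q_W)/9, q_W = (145 - 3q_N)/9.
Solving the pair: q_N = 163/12, q_W = 139/12.
Price P = 262 - 3·(151/6) = 373/2.
Willow's profit: (373/2)·(139/12) - 117·(139/12) - (3/2)(139/12)² = 603.7813.

603.78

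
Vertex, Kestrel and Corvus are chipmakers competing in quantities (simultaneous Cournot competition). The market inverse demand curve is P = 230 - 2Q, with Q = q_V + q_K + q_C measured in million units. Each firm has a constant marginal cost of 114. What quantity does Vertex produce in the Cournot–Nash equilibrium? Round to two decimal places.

14.50

A representative firm's profit is π_i = q_i(230 - 2Q) - 114q_i.
First-order condition (treating rivals' output as given): 116 - 4q_i - 2·Σ_{j≠i} q_j = 0.
By symmetry each firm produces the same amount; substituting Σ_{j≠i} q_j = 2q_i yields q_i = 116/8 = 29/2.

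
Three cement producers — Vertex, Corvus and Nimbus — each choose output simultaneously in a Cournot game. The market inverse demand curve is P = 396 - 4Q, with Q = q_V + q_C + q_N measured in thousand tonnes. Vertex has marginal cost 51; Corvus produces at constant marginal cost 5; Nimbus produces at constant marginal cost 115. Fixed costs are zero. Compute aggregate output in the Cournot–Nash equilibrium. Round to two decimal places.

63.56

Vertex's profit: π_V = (396 - 4Q)q_V - (51q_V). Setting ∂π_V/∂q_V = 0: 345 - 8q_V - 4(q_C + q_N) = 0.
Corvus's first-order condition: 391 - 8q_C - 4(q_V + q_N) = 0.
Nimbus's profit: π_N = (396 - 4Q)q_N - (115q_N). Setting ∂π_N/∂q_N = 0: 281 - 8q_N - 4(q_V + q_C) = 0.
Summing all 3 equations gives 1017 − 16Q = 0, hence Q = 1017/16.
Back-substituting: q_V = (345 − 1017/4)/4 = 363/16, q_C = (391 − 1017/4)/4 = 547/16, q_N = (281 − 1017/4)/4 = 107/16.
Total output Q = 363/16 + 547/16 + 107/16 = 1017/16.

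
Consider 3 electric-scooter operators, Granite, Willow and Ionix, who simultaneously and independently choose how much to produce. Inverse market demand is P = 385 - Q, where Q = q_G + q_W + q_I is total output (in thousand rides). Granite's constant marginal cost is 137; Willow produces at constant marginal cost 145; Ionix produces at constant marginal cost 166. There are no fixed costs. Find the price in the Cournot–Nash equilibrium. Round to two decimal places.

208.25

Granite's profit: π_G = (385 - Q)q_G - (137q_G). Setting ∂π_G/∂q_G = 0: 248 - 2q_G - (q_W + q_I) = 0.
Willow's profit: π_W = (385 - Q)q_W - (145q_W). Setting ∂π_W/∂q_W = 0: 240 - 2q_W - (q_G + q_I) = 0.
Ionix's profit: π_I = (385 - Q)q_I - (166q_I). Setting ∂π_I/∂q_I = 0: 219 - 2q_I - (q_G + q_W) = 0.
Adding the 3 first-order conditions: 707 − 4Q = 0, so Q = 707/4.
Back-substituting: q_G = (248 − 707/4) = 285/4, q_W = (240 − 707/4) = 253/4, q_I = (219 − 707/4) = 169/4.
Total output Q = 707/4, so price P = 385 - 707/4 = 833/4.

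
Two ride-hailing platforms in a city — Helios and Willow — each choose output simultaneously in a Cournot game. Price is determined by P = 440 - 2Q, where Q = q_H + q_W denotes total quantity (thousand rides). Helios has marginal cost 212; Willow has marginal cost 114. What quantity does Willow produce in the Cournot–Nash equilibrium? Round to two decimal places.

70.67

Helios's profit: π_H = (440 - 2Q)q_H - (212q_H). Setting ∂π_H/∂q_H = 0: 228 - 4q_H - 2(q_W) = 0.
Willow's first-order condition: 326 - 4q_W - 2(q_H) = 0.
Rearranging gives the reaction functions q_H = (228 - 2q_W)/4 and q_W = (326 - 2q_H)/4.
Solving the pair: q_H = 65/3, q_W = 212/3.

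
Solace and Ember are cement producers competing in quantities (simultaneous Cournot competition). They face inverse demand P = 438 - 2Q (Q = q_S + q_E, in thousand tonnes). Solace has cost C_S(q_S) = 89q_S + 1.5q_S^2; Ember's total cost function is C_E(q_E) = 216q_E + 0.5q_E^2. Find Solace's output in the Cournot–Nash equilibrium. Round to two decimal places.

Solace's profit: π_S = (438 - 2Q)q_S - (89q_S + (3/2)q_S²). Setting ∂π_S/∂q_S = 0: 349 - 7q_S - 2(q_E) = 0.
Ember's first-order condition: 222 - 5q_E - 2(q_S) = 0.
Rearranging gives the reaction functions q_S = (349 - 2q_E)/7 and q_E = (222 - 2q_S)/5.
Solving the pair: q_S = 1301/31, q_E = 856/31.

41.97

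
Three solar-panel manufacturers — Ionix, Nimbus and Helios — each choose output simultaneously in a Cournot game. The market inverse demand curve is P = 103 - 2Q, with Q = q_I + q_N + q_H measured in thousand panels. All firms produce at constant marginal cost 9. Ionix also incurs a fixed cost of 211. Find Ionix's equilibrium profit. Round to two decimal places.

Each firm earns π_i = (103 - 2Q)q_i - 9q_i.
First-order condition (treating rivals' output as given): 94 - 4q_i - 2·Σ_{j≠i} q_j = 0.
With identical firms every q_j equals q_i, so Σ_{j≠i} q_j = 2q_i and 94 = 8q_i, giving q_i = 47/4.
Price P = 103 - 2·(141/4) = 65/2.
Ionix's profit: (65/2 - 9)·(47/4) - 211 = 521/8.

65.13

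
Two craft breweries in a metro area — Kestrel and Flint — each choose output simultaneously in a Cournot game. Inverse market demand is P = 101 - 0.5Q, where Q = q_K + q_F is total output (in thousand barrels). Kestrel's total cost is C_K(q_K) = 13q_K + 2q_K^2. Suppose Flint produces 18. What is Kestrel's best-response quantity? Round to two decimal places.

With the rival's output fixed at 18, Kestrel's profit is π_K = (101 - (1/2)·18 - (1/2)q_K)q_K - (13q_K + 2q_K²) = (92 - (1/2)q_K)q_K - (13q_K + 2q_K²).
∂π_K/∂q_K = 79 - 5q_K = 0, so q_K = 79/5.

15.80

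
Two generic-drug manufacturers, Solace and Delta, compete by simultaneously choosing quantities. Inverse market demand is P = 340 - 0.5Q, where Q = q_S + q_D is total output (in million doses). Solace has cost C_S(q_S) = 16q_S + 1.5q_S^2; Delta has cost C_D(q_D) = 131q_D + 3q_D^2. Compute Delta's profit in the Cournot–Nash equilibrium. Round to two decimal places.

Solace's profit: π_S = (340 - 0.5Q)q_S - (16q_S + (3/2)q_S²). Setting ∂π_S/∂q_S = 0: 324 - 4q_S - (1/2)(q_D) = 0.
Delta's first-order condition: 209 - 7q_D - (1/2)(q_S) = 0.
Rearranging gives the reaction functions q_S = (324 - (1/2)q_D)/4 and q_D = (209 - (1/2)q_S)/7.
Substituting one into the other gives q_S = 77.9640 and q_D = 24.2883.
Price P = 340 - (1/2)·102.2523 = 288.8739.
Delta's profit: 288.8739·24.2883 - 131·24.2883 - 3·24.2883² = 2064.7233.

2064.72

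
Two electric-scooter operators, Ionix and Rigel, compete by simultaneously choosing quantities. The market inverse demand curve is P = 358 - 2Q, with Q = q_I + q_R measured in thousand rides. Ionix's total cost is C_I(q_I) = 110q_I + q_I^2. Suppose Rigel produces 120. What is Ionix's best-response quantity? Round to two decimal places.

With the rival's output fixed at 120, Ionix's profit is π_I = (358 - 2·120 - 2q_I)q_I - (110q_I + q_I²) = (118 - 2q_I)q_I - (110q_I + q_I²).
∂π_I/∂q_I = 8 - 6q_I = 0, so q_I = 4/3.

1.33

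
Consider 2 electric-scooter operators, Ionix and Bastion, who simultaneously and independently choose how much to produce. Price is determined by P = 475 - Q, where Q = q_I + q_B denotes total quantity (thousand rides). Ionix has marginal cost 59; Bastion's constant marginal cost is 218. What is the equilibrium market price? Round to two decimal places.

250.67

Ionix's profit: π_I = (475 - Q)q_I - (59q_I). Setting ∂π_I/∂q_I = 0: 416 - 2q_I - (q_B) = 0.
Bastion's profit: π_B = (475 - Q)q_B - (218q_B). Setting ∂π_B/∂q_B = 0: 257 - 2q_B - (q_I) = 0.
So q_I = (416 - q_B)/2 and q_B = (257 - q_I)/2.
Solving the pair: q_I = 575/3, q_B = 98/3.
Total output Q = 673/3, so price P = 475 - 673/3 = 752/3.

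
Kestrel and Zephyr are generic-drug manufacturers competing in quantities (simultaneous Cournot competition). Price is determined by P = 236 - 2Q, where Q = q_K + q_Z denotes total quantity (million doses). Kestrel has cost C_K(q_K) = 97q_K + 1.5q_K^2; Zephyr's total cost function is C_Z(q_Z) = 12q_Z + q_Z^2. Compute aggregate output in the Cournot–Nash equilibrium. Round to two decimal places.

Kestrel's profit: π_K = (236 - 2Q)q_K - (97q_K + (3/2)q_K²). Setting ∂π_K/∂q_K = 0: 139 - 7q_K - 2(q_Z) = 0.
Zephyr's profit: π_Z = (236 - 2Q)q_Z - (12q_Z + q_Z²). Setting ∂π_Z/∂q_Z = 0: 224 - 6q_Z - 2(q_K) = 0.
So q_K = (139 - 2q_Z)/7 and q_Z = (224 - 2q_K)/6.
Substituting one into the other gives q_K = 193/19 and q_Z = 645/19.
Total output Q = 193/19 + 645/19 = 838/19.

44.11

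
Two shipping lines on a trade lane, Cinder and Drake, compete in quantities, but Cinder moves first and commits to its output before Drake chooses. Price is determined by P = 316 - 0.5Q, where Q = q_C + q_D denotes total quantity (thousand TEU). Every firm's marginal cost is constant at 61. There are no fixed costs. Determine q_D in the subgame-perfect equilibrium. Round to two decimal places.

127.50

The follower Drake best-responds to any q_C: π_D = (316 - 0.5Q)q_D - 61q_D.
Follower FOC: 255 - (1/2)q_C - q_D = 0, so q_D(q_C) = (255 - (1/2)q_C).
Cinder substitutes q_D(q_C) into its own profit: π_C = q_C(316 - (1/2)q_C - (255 - (1/2)q_C)/2) - 61q_C = (377/2 - (1/4)q_C)q_C - 61q_C.
Leader FOC: 255/2 - (1/2)q_C = 0, so q_C = 255.
Then q_D = (255 - (1/2)·255) = 255/2.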